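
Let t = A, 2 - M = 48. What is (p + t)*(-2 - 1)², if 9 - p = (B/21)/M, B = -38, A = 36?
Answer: 65148/161 ≈ 404.65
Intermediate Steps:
M = -46 (M = 2 - 1*48 = 2 - 48 = -46)
t = 36
p = 4328/483 (p = 9 - (-38/21)/(-46) = 9 - (-38*1/21)*(-1)/46 = 9 - (-38)*(-1)/(21*46) = 9 - 1*19/483 = 9 - 19/483 = 4328/483 ≈ 8.9607)
(p + t)*(-2 - 1)² = (4328/483 + 36)*(-2 - 1)² = (21716/483)*(-3)² = (21716/483)*9 = 65148/161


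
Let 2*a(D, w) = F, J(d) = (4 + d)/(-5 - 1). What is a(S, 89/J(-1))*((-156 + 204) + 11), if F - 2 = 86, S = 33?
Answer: 2596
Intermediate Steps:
J(d) = -⅔ - d/6 (J(d) = (4 + d)/(-6) = (4 + d)*(-⅙) = -⅔ - d/6)
F = 88 (F = 2 + 86 = 88)
a(D, w) = 44 (a(D, w) = (½)*88 = 44)
a(S, 89/J(-1))*((-156 + 204) + 11) = 44*((-156 + 204) + 11) = 44*(48 + 11) = 44*59 = 2596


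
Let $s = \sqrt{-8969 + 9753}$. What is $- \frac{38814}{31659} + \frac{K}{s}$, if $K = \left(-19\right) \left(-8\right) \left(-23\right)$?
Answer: $- \frac{9313888}{73871} \approx -126.08$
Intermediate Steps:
$K = -3496$ ($K = 152 \left(-23\right) = -3496$)
$s = 28$ ($s = \sqrt{784} = 28$)
$- \frac{38814}{31659} + \frac{K}{s} = - \frac{38814}{31659} - \frac{3496}{28} = \left(-38814\right) \frac{1}{31659} - \frac{874}{7} = - \frac{12938}{10553} - \frac{874}{7} = - \frac{9313888}{73871}$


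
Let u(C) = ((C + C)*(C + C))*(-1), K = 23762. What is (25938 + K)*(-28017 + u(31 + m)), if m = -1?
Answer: -1571364900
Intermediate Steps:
u(C) = -4*C² (u(C) = ((2*C)*(2*C))*(-1) = (4*C²)*(-1) = -4*C²)
(25938 + K)*(-28017 + u(31 + m)) = (25938 + 23762)*(-28017 - 4*(31 - 1)²) = 49700*(-28017 - 4*30²) = 49700*(-28017 - 4*900) = 49700*(-28017 - 3600) = 49700*(-31617) = -1571364900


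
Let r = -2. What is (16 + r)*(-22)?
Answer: -308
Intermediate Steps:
(16 + r)*(-22) = (16 - 2)*(-22) = 14*(-22) = -308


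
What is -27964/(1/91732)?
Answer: -2565193648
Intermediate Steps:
-27964/(1/91732) = -27964/1/91732 = -27964*91732 = -2565193648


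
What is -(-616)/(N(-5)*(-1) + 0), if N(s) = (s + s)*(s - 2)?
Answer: -44/5 ≈ -8.8000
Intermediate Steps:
N(s) = 2*s*(-2 + s) (N(s) = (2*s)*(-2 + s) = 2*s*(-2 + s))
-(-616)/(N(-5)*(-1) + 0) = -(-616)/((2*(-5)*(-2 - 5))*(-1) + 0) = -(-616)/((2*(-5)*(-7))*(-1) + 0) = -(-616)/(70*(-1) + 0) = -(-616)/(-70 + 0) = -(-616)/(-70) = -(-616)*(-1)/70 = -22*2/5 = -44/5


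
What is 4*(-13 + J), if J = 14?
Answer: 4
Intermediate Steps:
4*(-13 + J) = 4*(-13 + 14) = 4*1 = 4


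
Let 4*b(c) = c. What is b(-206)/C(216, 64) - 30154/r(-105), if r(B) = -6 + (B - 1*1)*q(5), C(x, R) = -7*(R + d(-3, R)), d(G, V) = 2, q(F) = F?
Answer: 872422/15477 ≈ 56.369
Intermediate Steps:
C(x, R) = -14 - 7*R (C(x, R) = -7*(R + 2) = -7*(2 + R) = -14 - 7*R)
b(c) = c/4
r(B) = -11 + 5*B (r(B) = -6 + (B - 1*1)*5 = -6 + (B - 1)*5 = -6 + (-1 + B)*5 = -6 + (-5 + 5*B) = -11 + 5*B)
b(-206)/C(216, 64) - 30154/r(-105) = ((¼)*(-206))/(-14 - 7*64) - 30154/(-11 + 5*(-105)) = -103/(2*(-14 - 448)) - 30154/(-11 - 525) = -103/2/(-462) - 30154/(-536) = -103/2*(-1/462) - 30154*(-1/536) = 103/924 + 15077/268 = 872422/15477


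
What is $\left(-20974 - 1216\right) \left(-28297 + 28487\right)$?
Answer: $-4216100$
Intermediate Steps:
$\left(-20974 - 1216\right) \left(-28297 + 28487\right) = \left(-20974 - 1216\right) 190 = \left(-22190\right) 190 = -4216100$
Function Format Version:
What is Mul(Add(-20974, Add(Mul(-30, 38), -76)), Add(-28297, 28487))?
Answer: -4216100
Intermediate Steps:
Mul(Add(-20974, Add(Mul(-30, 38), -76)), Add(-28297, 28487)) = Mul(Add(-20974, Add(-1140, -76)), 190) = Mul(Add(-20974, -1216), 190) = Mul(-22190, 190) = -4216100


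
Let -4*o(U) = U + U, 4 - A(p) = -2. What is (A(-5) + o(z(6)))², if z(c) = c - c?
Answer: 36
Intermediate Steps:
z(c) = 0
A(p) = 6 (A(p) = 4 - 1*(-2) = 4 + 2 = 6)
o(U) = -U/2 (o(U) = -(U + U)/4 = -U/2)
(A(-5) + o(z(6)))² = (6 - ½*0)² = (6 + 0)² = 6² = 36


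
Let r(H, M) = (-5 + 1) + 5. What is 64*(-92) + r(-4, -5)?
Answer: -5887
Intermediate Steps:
r(H, M) = 1 (r(H, M) = -4 + 5 = 1)
64*(-92) + r(-4, -5) = 64*(-92) + 1 = -5888 + 1 = -5887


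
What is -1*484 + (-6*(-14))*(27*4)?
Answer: 8588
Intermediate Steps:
-1*484 + (-6*(-14))*(27*4) = -484 + 84*108 = -484 + 9072 = 8588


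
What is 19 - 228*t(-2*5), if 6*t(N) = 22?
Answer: -817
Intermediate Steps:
t(N) = 11/3 (t(N) = (1/6)*22 = 11/3)
19 - 228*t(-2*5) = 19 - 228*11/3 = 19 - 836 = -817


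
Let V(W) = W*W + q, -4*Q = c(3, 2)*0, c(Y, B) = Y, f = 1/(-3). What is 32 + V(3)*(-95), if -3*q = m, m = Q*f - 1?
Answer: -2564/3 ≈ -854.67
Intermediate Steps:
f = -⅓ ≈ -0.33333
Q = 0 (Q = -3*0/4 = -¼*0 = 0)
m = -1 (m = 0*(-⅓) - 1 = 0 - 1 = -1)
q = ⅓ (q = -⅓*(-1) = ⅓ ≈ 0.33333)
V(W) = ⅓ + W² (V(W) = W*W + ⅓ = W² + ⅓ = ⅓ + W²)
32 + V(3)*(-95) = 32 + (⅓ + 3²)*(-95) = 32 + (⅓ + 9)*(-95) = 32 + (28/3)*(-95) = 32 - 2660/3 = -2564/3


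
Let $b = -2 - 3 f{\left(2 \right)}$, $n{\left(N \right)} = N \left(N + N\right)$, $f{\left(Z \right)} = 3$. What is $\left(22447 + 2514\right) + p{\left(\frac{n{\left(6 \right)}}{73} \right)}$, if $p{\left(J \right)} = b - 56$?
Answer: $24894$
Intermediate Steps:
$n{\left(N \right)} = 2 N^{2}$ ($n{\left(N \right)} = N 2 N = 2 N^{2}$)
$b = -11$ ($b = -2 - 9 = -11$)
$p{\left(J \right)} = -67$ ($p{\left(J \right)} = -11 - 56 = -67$)
$\left(22447 + 2514\right) + p{\left(\frac{n{\left(6 \right)}}{73} \right)} = \left(22447 + 2514\right) - 67 = 24961 - 67 = 24894$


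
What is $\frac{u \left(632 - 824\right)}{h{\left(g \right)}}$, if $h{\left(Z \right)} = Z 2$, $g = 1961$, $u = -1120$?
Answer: $\frac{107520}{1961} \approx 54.829$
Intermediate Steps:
$h{\left(Z \right)} = 2 Z$
$\frac{u \left(632 - 824\right)}{h{\left(g \right)}} = \frac{\left(-1120\right) \left(632 - 824\right)}{2 \cdot 1961} = \frac{\left(-1120\right) \left(-192\right)}{3922} = 215040 \cdot \frac{1}{3922} = \frac{107520}{1961}$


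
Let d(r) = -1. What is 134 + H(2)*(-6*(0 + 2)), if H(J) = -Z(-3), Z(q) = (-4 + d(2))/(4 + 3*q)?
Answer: 146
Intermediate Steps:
Z(q) = -5/(4 + 3*q) (Z(q) = (-4 - 1)/(4 + 3*q) = -5/(4 + 3*q))
H(J) = -1 (H(J) = -(-5)/(4 + 3*(-3)) = -(-5)/(4 - 9) = -(-5)/(-5) = -(-5)*(-1)/5 = -1*1 = -1)
134 + H(2)*(-6*(0 + 2)) = 134 - (-6)*(0 + 2) = 134 - (-6)*2 = 134 - 1*(-12) = 134 + 12 = 146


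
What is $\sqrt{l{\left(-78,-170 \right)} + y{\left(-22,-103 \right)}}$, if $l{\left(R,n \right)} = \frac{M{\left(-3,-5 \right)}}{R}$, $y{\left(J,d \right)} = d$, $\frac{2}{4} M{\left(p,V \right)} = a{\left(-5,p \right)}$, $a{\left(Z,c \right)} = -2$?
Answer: $\frac{i \sqrt{156585}}{39} \approx 10.146 i$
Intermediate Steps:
$M{\left(p,V \right)} = -4$ ($M{\left(p,V \right)} = 2 \left(-2\right) = -4$)
$l{\left(R,n \right)} = - \frac{4}{R}$
$\sqrt{l{\left(-78,-170 \right)} + y{\left(-22,-103 \right)}} = \sqrt{- \frac{4}{-78} - 103} = \sqrt{\left(-4\right) \left(- \frac{1}{78}\right) - 103} = \sqrt{\frac{2}{39} - 103} = \sqrt{- \frac{4015}{39}} = \frac{i \sqrt{156585}}{39}$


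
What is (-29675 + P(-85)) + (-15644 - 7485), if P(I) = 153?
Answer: -52651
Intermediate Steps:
(-29675 + P(-85)) + (-15644 - 7485) = (-29675 + 153) + (-15644 - 7485) = -29522 - 23129 = -52651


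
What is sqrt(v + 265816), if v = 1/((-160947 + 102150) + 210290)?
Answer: sqrt(6100511503440477)/151493 ≈ 515.57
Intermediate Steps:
v = 1/151493 (v = 1/(-58797 + 210290) = 1/151493 ≈ 6.6010e-6)
sqrt(v + 265816) = sqrt(1/151493 + 265816) = sqrt(40269263289/151493) = sqrt(6100511503440477)/151493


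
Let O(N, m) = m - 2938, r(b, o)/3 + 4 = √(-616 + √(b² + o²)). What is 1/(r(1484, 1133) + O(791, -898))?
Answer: -1/(3848 - 3*√(-616 + 29*√4145)) ≈ -0.00026724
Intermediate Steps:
r(b, o) = -12 + 3*√(-616 + √(b² + o²))
O(N, m) = -2938 + m
1/(r(1484, 1133) + O(791, -898)) = 1/((-12 + 3*√(-616 + √(1484² + 1133²))) + (-2938 - 898)) = 1/((-12 + 3*√(-616 + √(2202256 + 1283689))) - 3836) = 1/((-12 + 3*√(-616 + √3485945)) - 3836) = 1/((-12 + 3*√(-616 + 29*√4145)) - 3836) = 1/(-3848 + 3*√(-616 + 29*√4145))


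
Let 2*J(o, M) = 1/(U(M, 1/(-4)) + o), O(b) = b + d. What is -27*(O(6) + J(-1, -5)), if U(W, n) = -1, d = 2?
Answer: -837/4 ≈ -209.25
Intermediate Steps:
O(b) = 2 + b (O(b) = b + 2 = 2 + b)
J(o, M) = 1/(2*(-1 + o))
-27*(O(6) + J(-1, -5)) = -27*((2 + 6) + 1/(2*(-1 - 1))) = -27*(8 + (½)/(-2)) = -27*(8 + (½)*(-½)) = -27*(8 - ¼) = -27*31/4 = -837/4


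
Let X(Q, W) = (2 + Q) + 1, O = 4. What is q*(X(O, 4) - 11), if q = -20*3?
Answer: 240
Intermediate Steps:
X(Q, W) = 3 + Q
q = -60
q*(X(O, 4) - 11) = -60*((3 + 4) - 11) = -60*(7 - 11) = -60*(-4) = 240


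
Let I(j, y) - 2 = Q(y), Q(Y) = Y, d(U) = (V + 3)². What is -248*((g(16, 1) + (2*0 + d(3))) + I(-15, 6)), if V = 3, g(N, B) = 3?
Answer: -11656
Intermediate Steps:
d(U) = 36 (d(U) = (3 + 3)² = 6² = 36)
I(j, y) = 2 + y
-248*((g(16, 1) + (2*0 + d(3))) + I(-15, 6)) = -248*((3 + (2*0 + 36)) + (2 + 6)) = -248*((3 + (0 + 36)) + 8) = -248*((3 + 36) + 8) = -248*(39 + 8) = -248*47 = -11656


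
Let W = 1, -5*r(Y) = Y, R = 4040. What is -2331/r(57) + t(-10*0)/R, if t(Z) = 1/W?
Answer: 15695419/76760 ≈ 204.47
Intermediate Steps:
r(Y) = -Y/5
t(Z) = 1 (t(Z) = 1/1 = 1)
-2331/r(57) + t(-10*0)/R = -2331/((-1/5*57)) + 1/4040 = -2331/(-57/5) + 1*(1/4040) = -2331*(-5/57) + 1/4040 = 3885/19 + 1/4040 = 15695419/76760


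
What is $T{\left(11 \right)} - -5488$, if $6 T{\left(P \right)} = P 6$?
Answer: $5499$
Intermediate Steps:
$T{\left(P \right)} = P$ ($T{\left(P \right)} = \frac{P 6}{6} = \frac{6 P}{6} = P$)
$T{\left(11 \right)} - -5488 = 11 - -5488 = 11 + 5488 = 5499$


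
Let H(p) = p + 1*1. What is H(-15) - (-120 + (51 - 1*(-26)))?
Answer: 29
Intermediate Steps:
H(p) = 1 + p (H(p) = p + 1 = 1 + p)
H(-15) - (-120 + (51 - 1*(-26))) = (1 - 15) - (-120 + (51 - 1*(-26))) = -14 - (-120 + (51 + 26)) = -14 - (-120 + 77) = -14 - 1*(-43) = -14 + 43 = 29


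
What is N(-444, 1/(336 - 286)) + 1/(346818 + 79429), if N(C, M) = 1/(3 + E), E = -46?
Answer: -426204/18328621 ≈ -0.023253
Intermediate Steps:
N(C, M) = -1/43 (N(C, M) = 1/(3 - 46) = 1/(-43) = -1/43)
N(-444, 1/(336 - 286)) + 1/(346818 + 79429) = -1/43 + 1/(346818 + 79429) = -1/43 + 1/426247 = -426204/18328621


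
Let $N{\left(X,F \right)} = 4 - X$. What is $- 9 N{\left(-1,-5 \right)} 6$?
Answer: $-270$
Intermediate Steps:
$- 9 N{\left(-1,-5 \right)} 6 = - 9 \left(4 - -1\right) 6 = - 9 \left(4 + 1\right) 6 = \left(-9\right) 5 \cdot 6 = \left(-45\right) 6 = -270$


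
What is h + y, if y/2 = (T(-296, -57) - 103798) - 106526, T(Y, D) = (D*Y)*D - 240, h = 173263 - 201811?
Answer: -2373084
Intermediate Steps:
h = -28548
T(Y, D) = -240 + Y*D**2 (T(Y, D) = Y*D**2 - 240 = -240 + Y*D**2)
y = -2344536 (y = 2*(((-240 - 296*(-57)**2) - 103798) - 106526) = 2*(((-240 - 296*3249) - 103798) - 106526) = 2*(((-240 - 961704) - 103798) - 106526) = 2*((-961944 - 103798) - 106526) = 2*(-1065742 - 106526) = 2*(-1172268) = -2344536)
h + y = -28548 - 2344536 = -2373084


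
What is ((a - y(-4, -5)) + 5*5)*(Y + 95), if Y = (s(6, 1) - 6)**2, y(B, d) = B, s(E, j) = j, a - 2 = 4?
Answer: 4200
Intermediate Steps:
a = 6 (a = 2 + 4 = 6)
Y = 25 (Y = (1 - 6)**2 = (-5)**2 = 25)
((a - y(-4, -5)) + 5*5)*(Y + 95) = ((6 - 1*(-4)) + 5*5)*(25 + 95) = ((6 + 4) + 25)*120 = (10 + 25)*120 = 35*120 = 4200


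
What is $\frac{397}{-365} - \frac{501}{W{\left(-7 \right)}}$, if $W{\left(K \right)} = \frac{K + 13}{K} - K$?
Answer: $- \frac{1297126}{15695} \approx -82.646$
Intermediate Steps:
$W{\left(K \right)} = - K + \frac{13 + K}{K}$ ($W{\left(K \right)} = \frac{13 + K}{K} - K = - K + \frac{13 + K}{K}$)
$\frac{397}{-365} - \frac{501}{W{\left(-7 \right)}} = \frac{397}{-365} - \frac{501}{1 - -7 + \frac{13}{-7}} = 397 \left(- \frac{1}{365}\right) - \frac{501}{1 + 7 + 13 \left(- \frac{1}{7}\right)} = - \frac{397}{365} - \frac{501}{1 + 7 - \frac{13}{7}} = - \frac{397}{365} - \frac{501}{\frac{43}{7}} = - \frac{397}{365} - \frac{3507}{43} = - \frac{1297126}{15695}$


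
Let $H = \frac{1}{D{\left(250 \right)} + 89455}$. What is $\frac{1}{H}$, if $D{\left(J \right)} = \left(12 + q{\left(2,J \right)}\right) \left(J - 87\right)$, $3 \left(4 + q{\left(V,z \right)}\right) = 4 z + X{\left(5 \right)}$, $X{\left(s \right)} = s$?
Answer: $145364$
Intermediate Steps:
$q{\left(V,z \right)} = - \frac{7}{3} + \frac{4 z}{3}$ ($q{\left(V,z \right)} = -4 + \frac{4 z + 5}{3} = -4 + \frac{5 + 4 z}{3} = -4 + \left(\frac{5}{3} + \frac{4 z}{3}\right) = - \frac{7}{3} + \frac{4 z}{3}$)
$D{\left(J \right)} = \left(-87 + J\right) \left(\frac{29}{3} + \frac{4 J}{3}\right)$ ($D{\left(J \right)} = \left(12 + \left(- \frac{7}{3} + \frac{4 J}{3}\right)\right) \left(J - 87\right) = \left(\frac{29}{3} + \frac{4 J}{3}\right) \left(-87 + J\right) = \left(-87 + J\right) \left(\frac{29}{3} + \frac{4 J}{3}\right)$)
$H = \frac{1}{145364}$ ($H = \frac{1}{\left(-841 - \frac{79750}{3} + \frac{4 \cdot 250^{2}}{3}\right) + 89455} = \frac{1}{\left(-841 - \frac{79750}{3} + \frac{4}{3} \cdot 62500\right) + 89455} = \frac{1}{\left(-841 - \frac{79750}{3} + \frac{250000}{3}\right) + 89455} = \frac{1}{55909 + 89455} = \frac{1}{145364} \approx 6.8793 \cdot 10^{-6}$)
$\frac{1}{H} = \frac{1}{\frac{1}{145364}} = 145364$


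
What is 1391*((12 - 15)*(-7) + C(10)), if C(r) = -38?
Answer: -23647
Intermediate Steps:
1391*((12 - 15)*(-7) + C(10)) = 1391*((12 - 15)*(-7) - 38) = 1391*(-3*(-7) - 38) = 1391*(21 - 38) = 1391*(-17) = -23647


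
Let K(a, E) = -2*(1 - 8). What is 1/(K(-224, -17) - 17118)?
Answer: -1/17104 ≈ -5.8466e-5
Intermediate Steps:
K(a, E) = 14 (K(a, E) = -2*(-7) = 14)
1/(K(-224, -17) - 17118) = 1/(14 - 17118) = 1/(-17104) = -1/17104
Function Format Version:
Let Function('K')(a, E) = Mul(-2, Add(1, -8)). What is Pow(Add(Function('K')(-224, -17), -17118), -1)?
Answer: Rational(-1, 17104) ≈ -5.8466e-5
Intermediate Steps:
Function('K')(a, E) = 14 (Function('K')(a, E) = Mul(-2, -7) = 14)
Pow(Add(Function('K')(-224, -17), -17118), -1) = Pow(Add(14, -17118), -1) = Pow(-17104, -1) = Rational(-1, 17104)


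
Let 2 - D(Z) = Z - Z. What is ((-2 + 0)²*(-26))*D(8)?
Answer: -208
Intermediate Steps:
D(Z) = 2 (D(Z) = 2 - (Z - Z) = 2 - 1*0 = 2 + 0 = 2)
((-2 + 0)²*(-26))*D(8) = ((-2 + 0)²*(-26))*2 = ((-2)²*(-26))*2 = (4*(-26))*2 = -104*2 = -208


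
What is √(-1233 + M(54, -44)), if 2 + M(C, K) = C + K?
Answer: 35*I ≈ 35.0*I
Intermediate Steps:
M(C, K) = -2 + C + K (M(C, K) = -2 + (C + K) = -2 + C + K)
√(-1233 + M(54, -44)) = √(-1233 + (-2 + 54 - 44)) = √(-1233 + 8) = √(-1225) = 35*I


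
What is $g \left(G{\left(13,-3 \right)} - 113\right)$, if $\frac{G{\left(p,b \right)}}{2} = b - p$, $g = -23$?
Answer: $3335$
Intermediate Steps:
$G{\left(p,b \right)} = - 2 p + 2 b$ ($G{\left(p,b \right)} = 2 \left(b - p\right) = - 2 p + 2 b$)
$g \left(G{\left(13,-3 \right)} - 113\right) = - 23 \left(\left(\left(-2\right) 13 + 2 \left(-3\right)\right) - 113\right) = - 23 \left(\left(-26 - 6\right) - 113\right) = - 23 \left(-32 - 113\right) = \left(-23\right) \left(-145\right) = 3335$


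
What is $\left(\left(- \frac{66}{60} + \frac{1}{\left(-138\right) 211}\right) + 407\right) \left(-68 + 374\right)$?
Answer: $\frac{3013843776}{24265} \approx 1.2421 \cdot 10^{5}$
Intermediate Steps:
$\left(\left(- \frac{66}{60} + \frac{1}{\left(-138\right) 211}\right) + 407\right) \left(-68 + 374\right) = \left(\left(\left(-66\right) \frac{1}{60} - \frac{1}{29118}\right) + 407\right) 306 = \left(\left(- \frac{11}{10} - \frac{1}{29118}\right) + 407\right) 306 = \left(- \frac{80077}{72795} + 407\right) 306 = \frac{29547488}{72795} \cdot 306 = \frac{3013843776}{24265}$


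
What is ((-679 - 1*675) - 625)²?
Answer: 3916441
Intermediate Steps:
((-679 - 1*675) - 625)² = ((-679 - 675) - 625)² = (-1354 - 625)² = (-1979)² = 3916441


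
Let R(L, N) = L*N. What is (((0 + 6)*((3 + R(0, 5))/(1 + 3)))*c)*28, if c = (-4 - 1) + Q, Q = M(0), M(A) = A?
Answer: -630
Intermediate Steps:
Q = 0
c = -5 (c = (-4 - 1) + 0 = -5 + 0 = -5)
(((0 + 6)*((3 + R(0, 5))/(1 + 3)))*c)*28 = (((0 + 6)*((3 + 0*5)/(1 + 3)))*(-5))*28 = ((6*((3 + 0)/4))*(-5))*28 = ((6*(3*(¼)))*(-5))*28 = ((6*(¾))*(-5))*28 = ((9/2)*(-5))*28 = -45/2*28 = -630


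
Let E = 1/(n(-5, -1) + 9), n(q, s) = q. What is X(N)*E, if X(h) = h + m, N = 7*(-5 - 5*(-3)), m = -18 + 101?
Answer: 153/4 ≈ 38.250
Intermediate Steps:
m = 83
E = 1/4 (E = 1/(-5 + 9) = 1/4 ≈ 0.25000)
N = 70 (N = 7*(-5 + 15) = 7*10 = 70)
X(h) = 83 + h (X(h) = h + 83 = 83 + h)
X(N)*E = (83 + 70)*(1/4) = 153*(1/4) = 153/4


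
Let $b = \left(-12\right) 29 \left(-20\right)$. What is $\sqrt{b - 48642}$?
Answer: $i \sqrt{41682} \approx 204.16 i$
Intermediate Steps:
$b = 6960$ ($b = \left(-348\right) \left(-20\right) = 6960$)
$\sqrt{b - 48642} = \sqrt{6960 - 48642} = \sqrt{-41682} = i \sqrt{41682}$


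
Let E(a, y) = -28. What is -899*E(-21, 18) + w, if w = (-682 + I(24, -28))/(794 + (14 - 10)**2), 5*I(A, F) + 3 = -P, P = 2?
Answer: 20388637/810 ≈ 25171.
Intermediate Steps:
I(A, F) = -1 (I(A, F) = -3/5 + (-1*2)/5 = -3/5 + (1/5)*(-2) = -3/5 - 2/5 = -1)
w = -683/810 (w = (-682 - 1)/(794 + (14 - 10)**2) = -683/(794 + 4**2) = -683/(794 + 16) = -683/810 ≈ -0.84321)
-899*E(-21, 18) + w = -899*(-28) - 683/810 = 25172 - 683/810 = 20388637/810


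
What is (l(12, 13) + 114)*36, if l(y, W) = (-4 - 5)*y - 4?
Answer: 72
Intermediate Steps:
l(y, W) = -4 - 9*y (l(y, W) = -9*y - 4 = -4 - 9*y)
(l(12, 13) + 114)*36 = ((-4 - 9*12) + 114)*36 = ((-4 - 108) + 114)*36 = (-112 + 114)*36 = 2*36 = 72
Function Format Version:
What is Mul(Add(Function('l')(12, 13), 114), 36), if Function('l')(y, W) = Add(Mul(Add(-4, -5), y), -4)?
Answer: 72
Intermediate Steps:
Function('l')(y, W) = Add(-4, Mul(-9, y)) (Function('l')(y, W) = Add(Mul(-9, y), -4) = Add(-4, Mul(-9, y)))
Mul(Add(Function('l')(12, 13), 114), 36) = Mul(Add(Add(-4, Mul(-9, 12)), 114), 36) = Mul(Add(Add(-4, -108), 114), 36) = Mul(Add(-112, 114), 36) = Mul(2, 36) = 72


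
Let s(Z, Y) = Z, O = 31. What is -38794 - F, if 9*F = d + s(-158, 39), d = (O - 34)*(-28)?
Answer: -349072/9 ≈ -38786.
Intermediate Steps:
d = 84 (d = (31 - 34)*(-28) = -3*(-28) = 84)
F = -74/9 (F = (84 - 158)/9 = (⅑)*(-74) = -74/9 ≈ -8.2222)
-38794 - F = -38794 - 1*(-74/9) = -38794 + 74/9 = -349072/9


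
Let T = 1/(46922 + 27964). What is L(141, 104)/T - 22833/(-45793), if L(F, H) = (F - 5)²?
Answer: 63427493067441/45793 ≈ 1.3851e+9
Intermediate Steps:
T = 1/74886 ≈ 1.3354e-5
L(F, H) = (-5 + F)²
L(141, 104)/T - 22833/(-45793) = (-5 + 141)²/(1/74886) - 22833/(-45793) = 136²*74886 - 22833*(-1/45793) = 18496*74886 + 22833/45793 = 1385091456 + 22833/45793 = 63427493067441/45793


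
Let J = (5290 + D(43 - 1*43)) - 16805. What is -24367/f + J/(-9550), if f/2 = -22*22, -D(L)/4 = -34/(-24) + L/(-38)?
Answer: 365785283/13866600 ≈ 26.379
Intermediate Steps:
D(L) = -17/3 + 2*L/19 (D(L) = -4*(-34/(-24) + L/(-38)) = -4*(-34*(-1/24) + L*(-1/38)) = -4*(17/12 - L/38) = -17/3 + 2*L/19)
J = -34562/3 (J = (5290 + (-17/3 + 2*(43 - 1*43)/19)) - 16805 = (5290 + (-17/3 + 2*(43 - 43)/19)) - 16805 = (5290 + (-17/3 + (2/19)*0)) - 16805 = (5290 + (-17/3 + 0)) - 16805 = (5290 - 17/3) - 16805 = 15853/3 - 16805 = -34562/3 ≈ -11521.)
f = -968 (f = 2*(-22*22) = 2*(-484) = -968)
-24367/f + J/(-9550) = -24367/(-968) - 34562/3/(-9550) = -24367*(-1/968) - 34562/3*(-1/9550) = 24367/968 + 17281/14325 = 365785283/13866600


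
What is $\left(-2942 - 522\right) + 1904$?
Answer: $-1560$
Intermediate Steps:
$\left(-2942 - 522\right) + 1904 = -3464 + 1904 = -1560$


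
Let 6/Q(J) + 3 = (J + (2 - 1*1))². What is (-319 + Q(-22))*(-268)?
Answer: 6240648/73 ≈ 85488.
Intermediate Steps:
Q(J) = 6/(-3 + (1 + J)²) (Q(J) = 6/(-3 + (J + (2 - 1*1))²) = 6/(-3 + (J + (2 - 1))²) = 6/(-3 + (J + 1)²) = 6/(-3 + (1 + J)²))
(-319 + Q(-22))*(-268) = (-319 + 6/(-3 + (1 - 22)²))*(-268) = (-319 + 6/(-3 + (-21)²))*(-268) = (-319 + 6/(-3 + 441))*(-268) = (-319 + 6/438)*(-268) = (-319 + 6*(1/438))*(-268) = (-319 + 1/73)*(-268) = -23286/73*(-268) = 6240648/73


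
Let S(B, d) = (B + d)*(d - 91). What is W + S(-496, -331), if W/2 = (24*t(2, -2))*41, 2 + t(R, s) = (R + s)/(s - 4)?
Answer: 345058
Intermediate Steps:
t(R, s) = -2 + (R + s)/(-4 + s) (t(R, s) = -2 + (R + s)/(s - 4) = -2 + (R + s)/(-4 + s))
S(B, d) = (-91 + d)*(B + d) (S(B, d) = (B + d)*(-91 + d) = (-91 + d)*(B + d))
W = -3936 (W = 2*((24*((8 + 2 - 1*(-2))/(-4 - 2)))*41) = 2*((24*((8 + 2 + 2)/(-6)))*41) = 2*((24*(-1/6*12))*41) = 2*((24*(-2))*41) = 2*(-48*41) = 2*(-1968) = -3936)
W + S(-496, -331) = -3936 + ((-331)**2 - 91*(-496) - 91*(-331) - 496*(-331)) = -3936 + (109561 + 45136 + 30121 + 164176) = -3936 + 348994 = 345058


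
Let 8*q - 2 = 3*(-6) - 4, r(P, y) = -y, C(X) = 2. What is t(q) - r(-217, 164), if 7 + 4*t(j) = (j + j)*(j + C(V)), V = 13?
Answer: 1303/8 ≈ 162.88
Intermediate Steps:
q = -5/2 (q = ¼ + (3*(-6) - 4)/8 = ¼ + (-18 - 4)/8 = ¼ + (⅛)*(-22) = ¼ - 11/4 = -5/2 ≈ -2.5000)
t(j) = -7/4 + j*(2 + j)/2 (t(j) = -7/4 + ((j + j)*(j + 2))/4 = -7/4 + ((2*j)*(2 + j))/4 = -7/4 + (2*j*(2 + j))/4 = -7/4 + j*(2 + j)/2)
t(q) - r(-217, 164) = (-7/4 - 5/2 + (-5/2)²/2) - (-1)*164 = (-7/4 - 5/2 + (½)*(25/4)) - 1*(-164) = (-7/4 - 5/2 + 25/8) + 164 = -9/8 + 164 = 1303/8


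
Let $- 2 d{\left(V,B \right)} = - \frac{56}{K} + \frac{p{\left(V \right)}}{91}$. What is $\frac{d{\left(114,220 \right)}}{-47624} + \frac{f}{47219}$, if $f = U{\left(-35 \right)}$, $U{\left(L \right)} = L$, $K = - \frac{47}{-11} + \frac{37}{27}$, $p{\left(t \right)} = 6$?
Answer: $- \frac{18107225867}{21435720166406} \approx -0.00084472$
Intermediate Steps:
$K = \frac{1676}{297}$ ($K = \left(-47\right) \left(- \frac{1}{11}\right) + 37 \cdot \frac{1}{27} = \frac{47}{11} + \frac{37}{27} = \frac{1676}{297} \approx 5.6431$)
$f = -35$
$d{\left(V,B \right)} = \frac{187932}{38129}$ ($d{\left(V,B \right)} = - \frac{- \frac{56}{\frac{1676}{297}} + \frac{6}{91}}{2} = - \frac{\left(-56\right) \frac{297}{1676} + 6 \cdot \frac{1}{91}}{2} = - \frac{- \frac{4158}{419} + \frac{6}{91}}{2} = \left(- \frac{1}{2}\right) \left(- \frac{375864}{38129}\right) = \frac{187932}{38129}$)
$\frac{d{\left(114,220 \right)}}{-47624} + \frac{f}{47219} = \frac{187932}{38129 \left(-47624\right)} - \frac{35}{47219} = \frac{187932}{38129} \left(- \frac{1}{47624}\right) - \frac{35}{47219} = - \frac{46983}{453963874} - \frac{35}{47219} = - \frac{18107225867}{21435720166406}$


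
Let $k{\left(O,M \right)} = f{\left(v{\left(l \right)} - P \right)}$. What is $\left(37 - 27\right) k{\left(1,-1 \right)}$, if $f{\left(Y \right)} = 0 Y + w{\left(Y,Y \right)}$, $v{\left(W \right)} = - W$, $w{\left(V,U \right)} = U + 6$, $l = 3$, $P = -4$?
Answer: $70$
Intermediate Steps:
$w{\left(V,U \right)} = 6 + U$
$f{\left(Y \right)} = 6 + Y$ ($f{\left(Y \right)} = 0 Y + \left(6 + Y\right) = 0 + \left(6 + Y\right) = 6 + Y$)
$k{\left(O,M \right)} = 7$ ($k{\left(O,M \right)} = 6 - -1 = 6 + \left(-3 + 4\right) = 6 + 1 = 7$)
$\left(37 - 27\right) k{\left(1,-1 \right)} = \left(37 - 27\right) 7 = 10 \cdot 7 = 70$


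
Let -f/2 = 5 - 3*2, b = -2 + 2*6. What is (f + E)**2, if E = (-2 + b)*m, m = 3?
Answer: 676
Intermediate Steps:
b = 10 (b = -2 + 12 = 10)
f = 2 (f = -2*(5 - 3*2) = -2*(5 - 6) = -2*(-1) = 2)
E = 24 (E = (-2 + 10)*3 = 8*3 = 24)
(f + E)**2 = (2 + 24)**2 = 26**2 = 676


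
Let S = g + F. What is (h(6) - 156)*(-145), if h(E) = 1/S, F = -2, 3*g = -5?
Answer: 249255/11 ≈ 22660.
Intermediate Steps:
g = -5/3 (g = (1/3)*(-5) = -5/3 ≈ -1.6667)
S = -11/3 (S = -5/3 - 2 = -11/3 ≈ -3.6667)
h(E) = -3/11 (h(E) = 1/(-11/3) = -3/11)
(h(6) - 156)*(-145) = (-3/11 - 156)*(-145) = -1719/11*(-145) = 249255/11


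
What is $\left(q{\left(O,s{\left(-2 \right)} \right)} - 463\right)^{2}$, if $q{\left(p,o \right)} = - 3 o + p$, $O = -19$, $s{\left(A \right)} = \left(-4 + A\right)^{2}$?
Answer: $348100$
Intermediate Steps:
$q{\left(p,o \right)} = p - 3 o$
$\left(q{\left(O,s{\left(-2 \right)} \right)} - 463\right)^{2} = \left(\left(-19 - 3 \left(-4 - 2\right)^{2}\right) - 463\right)^{2} = \left(\left(-19 - 3 \left(-6\right)^{2}\right) - 463\right)^{2} = \left(\left(-19 - 108\right) - 463\right)^{2} = \left(-127 - 463\right)^{2} = \left(-590\right)^{2} = 348100$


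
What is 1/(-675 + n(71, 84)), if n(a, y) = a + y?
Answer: -1/520 ≈ -0.0019231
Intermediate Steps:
1/(-675 + n(71, 84)) = 1/(-675 + (71 + 84)) = 1/(-675 + 155) = 1/(-520) = -1/520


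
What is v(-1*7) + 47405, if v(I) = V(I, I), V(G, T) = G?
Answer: 47398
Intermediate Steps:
v(I) = I
v(-1*7) + 47405 = -1*7 + 47405 = -7 + 47405 = 47398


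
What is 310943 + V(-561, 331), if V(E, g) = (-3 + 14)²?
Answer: 311064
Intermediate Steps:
V(E, g) = 121 (V(E, g) = 11² = 121)
310943 + V(-561, 331) = 310943 + 121 = 311064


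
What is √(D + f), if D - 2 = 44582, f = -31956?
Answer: 2*√3157 ≈ 112.37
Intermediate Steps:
D = 44584 (D = 2 + 44582 = 44584)
√(D + f) = √(44584 - 31956) = √12628 = 2*√3157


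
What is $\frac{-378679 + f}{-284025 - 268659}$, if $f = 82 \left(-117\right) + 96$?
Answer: $\frac{388177}{552684} \approx 0.70235$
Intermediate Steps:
$f = -9498$ ($f = -9594 + 96 = -9498$)
$\frac{-378679 + f}{-284025 - 268659} = \frac{-378679 - 9498}{-284025 - 268659} = - \frac{388177}{-552684} = \left(-388177\right) \left(- \frac{1}{552684}\right) = \frac{388177}{552684}$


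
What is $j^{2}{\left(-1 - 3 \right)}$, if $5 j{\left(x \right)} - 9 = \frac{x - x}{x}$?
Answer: $\frac{81}{25} \approx 3.24$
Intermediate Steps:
$j{\left(x \right)} = \frac{9}{5}$ ($j{\left(x \right)} = \frac{9}{5} + \frac{\left(x - x\right) \frac{1}{x}}{5} = \frac{9}{5} + \frac{0 \frac{1}{x}}{5} = \frac{9}{5} + \frac{1}{5} \cdot 0 = \frac{9}{5} + 0 = \frac{9}{5}$)
$j^{2}{\left(-1 - 3 \right)} = \left(\frac{9}{5}\right)^{2} = \frac{81}{25}$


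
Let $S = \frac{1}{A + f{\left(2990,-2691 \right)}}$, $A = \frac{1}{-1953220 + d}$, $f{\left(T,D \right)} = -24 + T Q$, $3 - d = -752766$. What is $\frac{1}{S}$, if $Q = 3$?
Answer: $\frac{10739234645}{1200451} \approx 8946.0$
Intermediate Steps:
$d = 752769$ ($d = 3 - -752766 = 3 + 752766 = 752769$)
$f{\left(T,D \right)} = -24 + 3 T$ ($f{\left(T,D \right)} = -24 + T 3 = -24 + 3 T$)
$A = - \frac{1}{1200451}$ ($A = \frac{1}{-1953220 + 752769} = \frac{1}{-1200451} = - \frac{1}{1200451} \approx -8.3302 \cdot 10^{-7}$)
$S = \frac{1200451}{10739234645}$ ($S = \frac{1}{- \frac{1}{1200451} + \left(-24 + 3 \cdot 2990\right)} = \frac{1}{- \frac{1}{1200451} + \left(-24 + 8970\right)} = \frac{1}{- \frac{1}{1200451} + 8946} = \frac{1}{\frac{10739234645}{1200451}} = \frac{1200451}{10739234645} \approx 0.00011178$)
$\frac{1}{S} = \frac{1}{\frac{1200451}{10739234645}} = \frac{10739234645}{1200451}$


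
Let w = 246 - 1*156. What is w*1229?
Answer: 110610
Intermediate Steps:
w = 90 (w = 246 - 156 = 90)
w*1229 = 90*1229 = 110610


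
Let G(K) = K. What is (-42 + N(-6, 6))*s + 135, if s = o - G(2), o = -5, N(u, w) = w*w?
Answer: 177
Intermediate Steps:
N(u, w) = w²
s = -7 (s = -5 - 1*2 = -5 - 2 = -7)
(-42 + N(-6, 6))*s + 135 = (-42 + 6²)*(-7) + 135 = (-42 + 36)*(-7) + 135 = -6*(-7) + 135 = 42 + 135 = 177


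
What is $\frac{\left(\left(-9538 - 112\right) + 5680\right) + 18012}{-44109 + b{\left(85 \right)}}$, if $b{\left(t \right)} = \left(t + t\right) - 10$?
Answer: $- \frac{14042}{43949} \approx -0.31951$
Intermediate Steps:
$b{\left(t \right)} = -10 + 2 t$ ($b{\left(t \right)} = 2 t - 10 = -10 + 2 t$)
$\frac{\left(\left(-9538 - 112\right) + 5680\right) + 18012}{-44109 + b{\left(85 \right)}} = \frac{\left(\left(-9538 - 112\right) + 5680\right) + 18012}{-44109 + \left(-10 + 2 \cdot 85\right)} = \frac{\left(-9650 + 5680\right) + 18012}{-44109 + \left(-10 + 170\right)} = \frac{-3970 + 18012}{-44109 + 160} = \frac{14042}{-43949} = 14042 \left(- \frac{1}{43949}\right) = - \frac{14042}{43949}$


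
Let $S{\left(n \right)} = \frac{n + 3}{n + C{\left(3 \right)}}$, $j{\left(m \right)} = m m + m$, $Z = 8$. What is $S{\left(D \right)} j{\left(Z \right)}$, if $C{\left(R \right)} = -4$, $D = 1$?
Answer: $-96$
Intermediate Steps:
$j{\left(m \right)} = m + m^{2}$ ($j{\left(m \right)} = m^{2} + m = m + m^{2}$)
$S{\left(n \right)} = \frac{3 + n}{-4 + n}$ ($S{\left(n \right)} = \frac{n + 3}{n - 4} = \frac{3 + n}{-4 + n}$)
$S{\left(D \right)} j{\left(Z \right)} = \frac{3 + 1}{-4 + 1} \cdot 8 \left(1 + 8\right) = \frac{1}{-3} \cdot 4 \cdot 8 \cdot 9 = \left(- \frac{1}{3}\right) 4 \cdot 72 = \left(- \frac{4}{3}\right) 72 = -96$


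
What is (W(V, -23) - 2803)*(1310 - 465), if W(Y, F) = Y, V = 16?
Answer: -2355015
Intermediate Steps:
(W(V, -23) - 2803)*(1310 - 465) = (16 - 2803)*(1310 - 465) = -2787*845 = -2355015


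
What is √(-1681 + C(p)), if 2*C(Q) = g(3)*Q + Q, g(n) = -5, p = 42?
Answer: I*√1765 ≈ 42.012*I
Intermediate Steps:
C(Q) = -2*Q (C(Q) = (-5*Q + Q)/2 = (-4*Q)/2 = -2*Q)
√(-1681 + C(p)) = √(-1681 - 2*42) = √(-1681 - 84) = √(-1765) = I*√1765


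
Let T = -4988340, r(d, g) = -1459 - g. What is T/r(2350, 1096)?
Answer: 142524/73 ≈ 1952.4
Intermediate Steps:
T/r(2350, 1096) = -4988340/(-1459 - 1*1096) = -4988340/(-1459 - 1096) = -4988340/(-2555) = -4988340*(-1/2555) = 142524/73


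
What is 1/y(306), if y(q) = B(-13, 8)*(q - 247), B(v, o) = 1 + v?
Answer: -1/708 ≈ -0.0014124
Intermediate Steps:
y(q) = 2964 - 12*q (y(q) = (1 - 13)*(q - 247) = -12*(-247 + q) = 2964 - 12*q)
1/y(306) = 1/(2964 - 12*306) = 1/(2964 - 3672) = 1/(-708) = -1/708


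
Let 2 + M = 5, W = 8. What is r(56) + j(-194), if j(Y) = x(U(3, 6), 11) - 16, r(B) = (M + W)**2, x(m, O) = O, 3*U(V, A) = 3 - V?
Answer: 116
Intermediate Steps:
M = 3 (M = -2 + 5 = 3)
U(V, A) = 1 - V/3 (U(V, A) = (3 - V)/3 = 1 - V/3)
r(B) = 121 (r(B) = (3 + 8)**2 = 11**2 = 121)
j(Y) = -5 (j(Y) = 11 - 16 = -5)
r(56) + j(-194) = 121 - 5 = 116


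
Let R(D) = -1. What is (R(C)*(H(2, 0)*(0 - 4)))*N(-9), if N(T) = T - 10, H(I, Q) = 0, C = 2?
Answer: 0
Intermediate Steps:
N(T) = -10 + T
(R(C)*(H(2, 0)*(0 - 4)))*N(-9) = (-0*(0 - 4))*(-10 - 9) = -0*(-4)*(-19) = -1*0*(-19) = 0*(-19) = 0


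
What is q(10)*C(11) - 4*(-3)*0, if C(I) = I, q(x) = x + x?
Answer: 220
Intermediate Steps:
q(x) = 2*x
q(10)*C(11) - 4*(-3)*0 = (2*10)*11 - 4*(-3)*0 = 20*11 + 12*0 = 220 + 0 = 220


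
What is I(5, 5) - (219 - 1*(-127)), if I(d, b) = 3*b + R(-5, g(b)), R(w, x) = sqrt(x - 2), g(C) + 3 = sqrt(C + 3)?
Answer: -331 + I*sqrt(5 - 2*sqrt(2)) ≈ -331.0 + 1.4736*I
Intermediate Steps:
g(C) = -3 + sqrt(3 + C) (g(C) = -3 + sqrt(C + 3) = -3 + sqrt(3 + C))
R(w, x) = sqrt(-2 + x)
I(d, b) = sqrt(-5 + sqrt(3 + b)) + 3*b (I(d, b) = 3*b + sqrt(-2 + (-3 + sqrt(3 + b))) = 3*b + sqrt(-5 + sqrt(3 + b)) = sqrt(-5 + sqrt(3 + b)) + 3*b)
I(5, 5) - (219 - 1*(-127)) = (sqrt(-5 + sqrt(3 + 5)) + 3*5) - (219 - 1*(-127)) = (sqrt(-5 + sqrt(8)) + 15) - (219 + 127) = (sqrt(-5 + 2*sqrt(2)) + 15) - 1*346 = (15 + sqrt(-5 + 2*sqrt(2))) - 346 = -331 + sqrt(-5 + 2*sqrt(2))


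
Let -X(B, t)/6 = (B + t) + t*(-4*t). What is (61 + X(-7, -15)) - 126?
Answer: 5467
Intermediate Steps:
X(B, t) = -6*B - 6*t + 24*t² (X(B, t) = -6*((B + t) + t*(-4*t)) = -6*((B + t) - 4*t²) = -6*(B + t - 4*t²) = -6*B - 6*t + 24*t²)
(61 + X(-7, -15)) - 126 = (61 + (-6*(-7) - 6*(-15) + 24*(-15)²)) - 126 = (61 + (42 + 90 + 24*225)) - 126 = (61 + (42 + 90 + 5400)) - 126 = (61 + 5532) - 126 = 5593 - 126 = 5467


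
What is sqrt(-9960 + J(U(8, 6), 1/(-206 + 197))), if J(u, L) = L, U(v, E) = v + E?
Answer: I*sqrt(89641)/3 ≈ 99.8*I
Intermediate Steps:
U(v, E) = E + v
sqrt(-9960 + J(U(8, 6), 1/(-206 + 197))) = sqrt(-9960 + 1/(-206 + 197)) = sqrt(-9960 + 1/(-9)) = sqrt(-9960 - 1/9) = sqrt(-89641/9) = I*sqrt(89641)/3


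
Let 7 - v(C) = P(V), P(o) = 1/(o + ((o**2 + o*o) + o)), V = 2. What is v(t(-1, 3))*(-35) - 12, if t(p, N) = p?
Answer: -3049/12 ≈ -254.08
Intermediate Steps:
P(o) = 1/(2*o + 2*o**2) (P(o) = 1/(o + ((o**2 + o**2) + o)) = 1/(o + (2*o**2 + o)) = 1/(o + (o + 2*o**2)) = 1/(2*o + 2*o**2))
v(C) = 83/12 (v(C) = 7 - 1/(2*2*(1 + 2)) = 7 - 1/(2*2*3) = 7 - 1*1/12 = 7 - 1/12 = 83/12)
v(t(-1, 3))*(-35) - 12 = (83/12)*(-35) - 12 = -2905/12 - 12 = -3049/12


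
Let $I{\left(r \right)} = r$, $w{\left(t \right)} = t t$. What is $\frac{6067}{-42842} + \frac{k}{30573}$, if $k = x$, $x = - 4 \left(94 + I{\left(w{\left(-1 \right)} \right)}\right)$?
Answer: $- \frac{201766351}{1309808466} \approx -0.15404$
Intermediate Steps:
$w{\left(t \right)} = t^{2}$
$x = -380$ ($x = - 4 \left(94 + \left(-1\right)^{2}\right) = - 4 \left(94 + 1\right) = \left(-4\right) 95 = -380$)
$k = -380$
$\frac{6067}{-42842} + \frac{k}{30573} = \frac{6067}{-42842} - \frac{380}{30573} = 6067 \left(- \frac{1}{42842}\right) - \frac{380}{30573} = - \frac{6067}{42842} - \frac{380}{30573} = - \frac{201766351}{1309808466}$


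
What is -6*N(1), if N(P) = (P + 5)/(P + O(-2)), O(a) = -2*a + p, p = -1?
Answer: -9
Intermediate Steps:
O(a) = -1 - 2*a (O(a) = -2*a - 1 = -1 - 2*a)
N(P) = (5 + P)/(3 + P) (N(P) = (P + 5)/(P + (-1 - 2*(-2))) = (5 + P)/(P + (-1 + 4)) = (5 + P)/(P + 3) = (5 + P)/(3 + P))
-6*N(1) = -6*(5 + 1)/(3 + 1) = -6*6/4 = -3*6/2 = -6*3/2 = -9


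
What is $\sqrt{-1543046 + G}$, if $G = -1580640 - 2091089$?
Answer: $5 i \sqrt{208591} \approx 2283.6 i$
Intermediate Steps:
$G = -3671729$ ($G = -1580640 - 2091089 = -3671729$)
$\sqrt{-1543046 + G} = \sqrt{-1543046 - 3671729} = \sqrt{-5214775} = 5 i \sqrt{208591}$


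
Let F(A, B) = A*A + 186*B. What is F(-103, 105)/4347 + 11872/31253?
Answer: 993541751/135856791 ≈ 7.3132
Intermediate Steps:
F(A, B) = A² + 186*B
F(-103, 105)/4347 + 11872/31253 = ((-103)² + 186*105)/4347 + 11872/31253 = (10609 + 19530)*(1/4347) + 11872*(1/31253) = 30139*(1/4347) + 11872/31253 = 30139/4347 + 11872/31253 = 993541751/135856791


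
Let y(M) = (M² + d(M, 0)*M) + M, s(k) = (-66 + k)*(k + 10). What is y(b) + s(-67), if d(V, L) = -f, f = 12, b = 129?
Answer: 22803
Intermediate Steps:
d(V, L) = -12 (d(V, L) = -1*12 = -12)
s(k) = (-66 + k)*(10 + k)
y(M) = M² - 11*M (y(M) = (M² - 12*M) + M = M² - 11*M)
y(b) + s(-67) = 129*(-11 + 129) + (-660 + (-67)² - 56*(-67)) = 129*118 + (-660 + 4489 + 3752) = 15222 + 7581 = 22803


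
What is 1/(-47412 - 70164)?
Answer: -1/117576 ≈ -8.5051e-6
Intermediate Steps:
1/(-47412 - 70164) = 1/(-117576) = -1/117576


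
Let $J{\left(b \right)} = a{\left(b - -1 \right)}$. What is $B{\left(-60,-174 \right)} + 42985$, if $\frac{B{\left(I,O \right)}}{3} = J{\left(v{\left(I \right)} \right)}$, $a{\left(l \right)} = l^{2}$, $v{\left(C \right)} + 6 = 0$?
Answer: $43060$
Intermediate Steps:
$v{\left(C \right)} = -6$ ($v{\left(C \right)} = -6 + 0 = -6$)
$J{\left(b \right)} = \left(1 + b\right)^{2}$ ($J{\left(b \right)} = \left(b - -1\right)^{2} = \left(b + 1\right)^{2} = \left(1 + b\right)^{2}$)
$B{\left(I,O \right)} = 75$ ($B{\left(I,O \right)} = 3 \left(1 - 6\right)^{2} = 3 \left(-5\right)^{2} = 3 \cdot 25 = 75$)
$B{\left(-60,-174 \right)} + 42985 = 75 + 42985 = 43060$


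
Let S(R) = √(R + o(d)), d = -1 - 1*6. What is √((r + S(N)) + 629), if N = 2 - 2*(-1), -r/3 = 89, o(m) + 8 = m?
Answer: √(362 + I*√11) ≈ 19.026 + 0.08716*I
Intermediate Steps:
d = -7 (d = -1 - 6 = -7)
o(m) = -8 + m
r = -267 (r = -3*89 = -267)
N = 4 (N = 2 + 2 = 4)
S(R) = √(-15 + R) (S(R) = √(R + (-8 - 7)) = √(R - 15) = √(-15 + R))
√((r + S(N)) + 629) = √((-267 + √(-15 + 4)) + 629) = √((-267 + √(-11)) + 629) = √((-267 + I*√11) + 629) = √(362 + I*√11)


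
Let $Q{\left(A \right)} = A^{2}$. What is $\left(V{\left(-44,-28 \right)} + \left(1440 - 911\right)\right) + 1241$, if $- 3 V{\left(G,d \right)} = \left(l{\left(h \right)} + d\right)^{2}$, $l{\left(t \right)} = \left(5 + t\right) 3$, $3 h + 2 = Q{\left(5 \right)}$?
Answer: $\frac{5210}{3} \approx 1736.7$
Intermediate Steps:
$h = \frac{23}{3}$ ($h = - \frac{2}{3} + \frac{5^{2}}{3} = - \frac{2}{3} + \frac{1}{3} \cdot 25 = - \frac{2}{3} + \frac{25}{3} = \frac{23}{3} \approx 7.6667$)
$l{\left(t \right)} = 15 + 3 t$
$V{\left(G,d \right)} = - \frac{\left(38 + d\right)^{2}}{3}$ ($V{\left(G,d \right)} = - \frac{\left(\left(15 + 3 \cdot \frac{23}{3}\right) + d\right)^{2}}{3} = - \frac{\left(\left(15 + 23\right) + d\right)^{2}}{3} = - \frac{\left(38 + d\right)^{2}}{3}$)
$\left(V{\left(-44,-28 \right)} + \left(1440 - 911\right)\right) + 1241 = \left(- \frac{\left(38 - 28\right)^{2}}{3} + \left(1440 - 911\right)\right) + 1241 = \left(- \frac{10^{2}}{3} + 529\right) + 1241 = \left(\left(- \frac{1}{3}\right) 100 + 529\right) + 1241 = \left(- \frac{100}{3} + 529\right) + 1241 = \frac{1487}{3} + 1241 = \frac{5210}{3}$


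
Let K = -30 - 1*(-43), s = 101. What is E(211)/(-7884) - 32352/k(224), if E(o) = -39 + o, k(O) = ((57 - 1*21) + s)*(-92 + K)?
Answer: 63300403/21332133 ≈ 2.9674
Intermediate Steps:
K = 13 (K = -30 + 43 = 13)
k(O) = -10823 (k(O) = ((57 - 1*21) + 101)*(-92 + 13) = ((57 - 21) + 101)*(-79) = (36 + 101)*(-79) = 137*(-79) = -10823)
E(211)/(-7884) - 32352/k(224) = (-39 + 211)/(-7884) - 32352/(-10823) = 172*(-1/7884) - 32352*(-1/10823) = -43/1971 + 32352/10823 = 63300403/21332133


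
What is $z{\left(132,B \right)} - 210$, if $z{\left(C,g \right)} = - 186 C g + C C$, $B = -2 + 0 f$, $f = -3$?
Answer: $66318$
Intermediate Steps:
$B = -2$ ($B = -2 + 0 \left(-3\right) = -2 + 0 = -2$)
$z{\left(C,g \right)} = C^{2} - 186 C g$ ($z{\left(C,g \right)} = - 186 C g + C^{2} = C^{2} - 186 C g$)
$z{\left(132,B \right)} - 210 = 132 \left(132 - -372\right) - 210 = 132 \left(132 + 372\right) + \left(-22890 + 22680\right) = 132 \cdot 504 - 210 = 66528 - 210 = 66318$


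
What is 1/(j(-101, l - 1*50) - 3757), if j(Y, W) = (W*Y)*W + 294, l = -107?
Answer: -1/2493012 ≈ -4.0112e-7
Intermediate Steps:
j(Y, W) = 294 + Y*W² (j(Y, W) = Y*W² + 294 = 294 + Y*W²)
1/(j(-101, l - 1*50) - 3757) = 1/((294 - 101*(-107 - 1*50)²) - 3757) = 1/((294 - 101*(-107 - 50)²) - 3757) = 1/((294 - 101*(-157)²) - 3757) = 1/((294 - 101*24649) - 3757) = 1/((294 - 2489549) - 3757) = 1/(-2489255 - 3757) = 1/(-2493012) = -1/2493012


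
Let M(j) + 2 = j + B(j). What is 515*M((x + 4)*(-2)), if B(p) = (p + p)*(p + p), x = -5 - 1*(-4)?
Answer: 70040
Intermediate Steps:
x = -1 (x = -5 + 4 = -1)
B(p) = 4*p² (B(p) = (2*p)*(2*p) = 4*p²)
M(j) = -2 + j + 4*j² (M(j) = -2 + (j + 4*j²) = -2 + j + 4*j²)
515*M((x + 4)*(-2)) = 515*(-2 + (-1 + 4)*(-2) + 4*((-1 + 4)*(-2))²) = 515*(-2 + 3*(-2) + 4*(3*(-2))²) = 515*(-2 - 6 + 4*(-6)²) = 515*(-2 - 6 + 4*36) = 515*(-2 - 6 + 144) = 515*136 = 70040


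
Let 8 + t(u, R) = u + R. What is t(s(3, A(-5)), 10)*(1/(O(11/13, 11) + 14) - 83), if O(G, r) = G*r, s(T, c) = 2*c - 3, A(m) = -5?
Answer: 276496/303 ≈ 912.53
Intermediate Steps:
s(T, c) = -3 + 2*c
t(u, R) = -8 + R + u (t(u, R) = -8 + (u + R) = -8 + (R + u) = -8 + R + u)
t(s(3, A(-5)), 10)*(1/(O(11/13, 11) + 14) - 83) = (-8 + 10 + (-3 + 2*(-5)))*(1/((11/13)*11 + 14) - 83) = (-8 + 10 + (-3 - 10))*(1/((11*(1/13))*11 + 14) - 83) = (-8 + 10 - 13)*(1/((11/13)*11 + 14) - 83) = -11*(1/(121/13 + 14) - 83) = -11*(1/(303/13) - 83) = -11*(13/303 - 83) = -11*(-25136/303) = 276496/303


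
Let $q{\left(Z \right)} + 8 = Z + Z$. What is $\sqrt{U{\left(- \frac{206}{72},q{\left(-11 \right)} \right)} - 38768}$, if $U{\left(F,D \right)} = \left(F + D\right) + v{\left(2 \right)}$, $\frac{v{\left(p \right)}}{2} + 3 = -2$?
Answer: $\frac{i \sqrt{1397191}}{6} \approx 197.0 i$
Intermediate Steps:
$v{\left(p \right)} = -10$ ($v{\left(p \right)} = -6 + 2 \left(-2\right) = -6 - 4 = -10$)
$q{\left(Z \right)} = -8 + 2 Z$ ($q{\left(Z \right)} = -8 + \left(Z + Z\right) = -8 + 2 Z$)
$U{\left(F,D \right)} = -10 + D + F$ ($U{\left(F,D \right)} = \left(F + D\right) - 10 = \left(D + F\right) - 10 = -10 + D + F$)
$\sqrt{U{\left(- \frac{206}{72},q{\left(-11 \right)} \right)} - 38768} = \sqrt{\left(-10 + \left(-8 + 2 \left(-11\right)\right) - \frac{206}{72}\right) - 38768} = \sqrt{\left(-10 - 30 - \frac{103}{36}\right) - 38768} = \sqrt{- \frac{1543}{36} - 38768} = \sqrt{- \frac{1397191}{36}} = \frac{i \sqrt{1397191}}{6}$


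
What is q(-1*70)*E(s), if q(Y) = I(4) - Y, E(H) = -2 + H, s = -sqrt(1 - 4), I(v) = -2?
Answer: -136 - 68*I*sqrt(3) ≈ -136.0 - 117.78*I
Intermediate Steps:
s = -I*sqrt(3) (s = -sqrt(-3) = -I*sqrt(3) ≈ -1.732*I)
q(Y) = -2 - Y
q(-1*70)*E(s) = (-2 - (-1)*70)*(-2 - I*sqrt(3)) = (-2 - 1*(-70))*(-2 - I*sqrt(3)) = (-2 + 70)*(-2 - I*sqrt(3)) = 68*(-2 - I*sqrt(3)) = -136 - 68*I*sqrt(3)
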